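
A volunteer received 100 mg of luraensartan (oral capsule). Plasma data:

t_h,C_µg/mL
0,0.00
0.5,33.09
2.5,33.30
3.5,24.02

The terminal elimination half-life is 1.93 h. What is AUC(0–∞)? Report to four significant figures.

AUC = 170.2 µg/mL·h

Trapezoidal AUC_0→3.5:
  [0→0.5]: (0.00+33.09)/2 × 0.5 = 8.2725
  [0.5→2.5]: (33.09+33.30)/2 × 2 = 66.39
  [2.5→3.5]: (33.30+24.02)/2 × 1 = 28.66
  Sum = 103.3225 µg/mL·h
k_e = ln2 / t½ = 0.693147 / 1.93 = 0.3591 h^-1
Extrapolated tail: C_last / k_e = 24.02 / 0.3591 = 66.889
AUC_0→∞ = 103.3225 + 66.889 = 170.2115 µg/mL·h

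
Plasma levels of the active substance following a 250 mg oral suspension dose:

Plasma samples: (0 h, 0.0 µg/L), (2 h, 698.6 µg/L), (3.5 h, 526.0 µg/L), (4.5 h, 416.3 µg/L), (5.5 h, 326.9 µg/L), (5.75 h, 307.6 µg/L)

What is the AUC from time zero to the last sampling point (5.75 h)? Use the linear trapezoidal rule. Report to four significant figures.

AUC = 2539 µg/L·h

Trapezoidal AUC_0→5.75:
  [0→2]: (0.0+698.6)/2 × 2 = 698.6
  [2→3.5]: (698.6+526.0)/2 × 1.5 = 918.45
  [3.5→4.5]: (526.0+416.3)/2 × 1 = 471.15
  [4.5→5.5]: (416.3+326.9)/2 × 1 = 371.6
  [5.5→5.75]: (326.9+307.6)/2 × 0.25 = 79.3125
  Sum = 2539.1125 µg/L·h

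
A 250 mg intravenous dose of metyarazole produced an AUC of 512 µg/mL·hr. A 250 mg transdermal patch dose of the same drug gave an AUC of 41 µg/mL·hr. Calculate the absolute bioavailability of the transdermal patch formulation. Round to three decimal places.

F = (AUC_ev / D_ev) / (AUC_iv / D_iv)
  = (41/250) / (512/250)
  = 0.164 / 2.048 = 0.0801

F = 0.080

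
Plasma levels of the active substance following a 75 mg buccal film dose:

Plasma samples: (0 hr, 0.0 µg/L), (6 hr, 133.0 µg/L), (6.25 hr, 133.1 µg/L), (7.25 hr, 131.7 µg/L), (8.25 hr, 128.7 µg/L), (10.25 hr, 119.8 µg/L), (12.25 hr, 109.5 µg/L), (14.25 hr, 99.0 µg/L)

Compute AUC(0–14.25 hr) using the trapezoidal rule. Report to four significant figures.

Trapezoidal AUC_0→14.25:
  [0→6]: (0.0+133.0)/2 × 6 = 399.0
  [6→6.25]: (133.0+133.1)/2 × 0.25 = 33.2625
  [6.25→7.25]: (133.1+131.7)/2 × 1 = 132.4
  [7.25→8.25]: (131.7+128.7)/2 × 1 = 130.2
  [8.25→10.25]: (128.7+119.8)/2 × 2 = 248.5
  [10.25→12.25]: (119.8+109.5)/2 × 2 = 229.3
  [12.25→14.25]: (109.5+99.0)/2 × 2 = 208.5
  Sum = 1381.1625 µg/L·hr

AUC = 1381 µg/L·hr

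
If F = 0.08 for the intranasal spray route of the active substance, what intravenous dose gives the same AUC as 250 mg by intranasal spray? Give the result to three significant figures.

D_iv = 20.0 mg

Systemic exposure from an extravascular dose = F × D_ev, so the equivalent IV dose is F × D_ev.
D_iv = F × D_ev = 0.08 × 250 = 20 mg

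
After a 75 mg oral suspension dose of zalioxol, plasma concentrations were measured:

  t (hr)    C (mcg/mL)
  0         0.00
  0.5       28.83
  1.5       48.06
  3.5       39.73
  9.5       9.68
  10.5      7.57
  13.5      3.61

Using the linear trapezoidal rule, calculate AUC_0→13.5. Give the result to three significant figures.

AUC = 307 mcg/mL·hr

Trapezoidal AUC_0→13.5:
  [0→0.5]: (0.00+28.83)/2 × 0.5 = 7.2075
  [0.5→1.5]: (28.83+48.06)/2 × 1 = 38.445
  [1.5→3.5]: (48.06+39.73)/2 × 2 = 87.79
  [3.5→9.5]: (39.73+9.68)/2 × 6 = 148.23
  [9.5→10.5]: (9.68+7.57)/2 × 1 = 8.625
  [10.5→13.5]: (7.57+3.61)/2 × 3 = 16.77
  Sum = 307.0675 mcg/mL·hr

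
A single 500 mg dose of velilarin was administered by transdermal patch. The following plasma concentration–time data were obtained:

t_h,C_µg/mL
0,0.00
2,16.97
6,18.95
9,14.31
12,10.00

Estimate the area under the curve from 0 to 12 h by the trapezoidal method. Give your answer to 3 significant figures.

AUC = 175 µg/mL·h

Trapezoidal AUC_0→12:
  [0→2]: (0.00+16.97)/2 × 2 = 16.97
  [2→6]: (16.97+18.95)/2 × 4 = 71.84
  [6→9]: (18.95+14.31)/2 × 3 = 49.89
  [9→12]: (14.31+10.00)/2 × 3 = 36.465
  Sum = 175.165 µg/mL·h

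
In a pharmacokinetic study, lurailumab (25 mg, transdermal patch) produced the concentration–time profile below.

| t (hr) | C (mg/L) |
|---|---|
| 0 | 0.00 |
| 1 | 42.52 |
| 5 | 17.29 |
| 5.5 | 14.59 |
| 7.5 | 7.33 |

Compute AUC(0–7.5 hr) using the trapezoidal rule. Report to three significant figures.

AUC = 171 mg/L·hr

Trapezoidal AUC_0→7.5:
  [0→1]: (0.00+42.52)/2 × 1 = 21.26
  [1→5]: (42.52+17.29)/2 × 4 = 119.62
  [5→5.5]: (17.29+14.59)/2 × 0.5 = 7.97
  [5.5→7.5]: (14.59+7.33)/2 × 2 = 21.92
  Sum = 170.77 mg/L·hr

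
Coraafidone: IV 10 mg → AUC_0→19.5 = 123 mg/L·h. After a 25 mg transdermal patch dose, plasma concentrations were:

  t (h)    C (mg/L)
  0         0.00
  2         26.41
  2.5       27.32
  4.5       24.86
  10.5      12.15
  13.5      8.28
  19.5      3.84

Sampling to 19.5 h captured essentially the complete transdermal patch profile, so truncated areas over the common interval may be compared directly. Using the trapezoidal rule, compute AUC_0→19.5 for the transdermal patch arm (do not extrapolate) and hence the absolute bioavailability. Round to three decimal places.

F = 0.878

Trapezoidal AUC_0→19.5 (transdermal patch):
  [0→2]: (0.00+26.41)/2 × 2 = 26.41
  [2→2.5]: (26.41+27.32)/2 × 0.5 = 13.4325
  [2.5→4.5]: (27.32+24.86)/2 × 2 = 52.18
  [4.5→10.5]: (24.86+12.15)/2 × 6 = 111.03
  [10.5→13.5]: (12.15+8.28)/2 × 3 = 30.645
  [13.5→19.5]: (8.28+3.84)/2 × 6 = 36.36
  Sum = 270.0575 mg/L·h
F = (AUC_ev/D_ev)/(AUC_iv/D_iv) = (270.0575/25)/(123/10) = 10.8023/12.3 = 0.8782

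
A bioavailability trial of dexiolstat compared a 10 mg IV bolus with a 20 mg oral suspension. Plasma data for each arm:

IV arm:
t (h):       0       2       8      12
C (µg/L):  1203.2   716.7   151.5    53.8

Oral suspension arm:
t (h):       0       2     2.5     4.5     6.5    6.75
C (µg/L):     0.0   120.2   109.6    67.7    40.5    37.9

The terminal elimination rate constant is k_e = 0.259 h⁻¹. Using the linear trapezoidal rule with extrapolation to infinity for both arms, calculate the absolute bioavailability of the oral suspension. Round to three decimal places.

F = 0.060

Trapezoidal AUC_0→12 (IV):
  [0→2]: (1203.2+716.7)/2 × 2 = 1919.9
  [2→8]: (716.7+151.5)/2 × 6 = 2604.6
  [8→12]: (151.5+53.8)/2 × 4 = 410.6
  Sum = 4935.1 µg/L·h
IV tail: 53.8/0.259 = 207.722; AUC_iv,0→∞ = 4935.1 + 207.722 = 5142.822 µg/L·h
Trapezoidal AUC_0→6.75 (oral suspension):
  [0→2]: (0.0+120.2)/2 × 2 = 120.2
  [2→2.5]: (120.2+109.6)/2 × 0.5 = 57.45
  [2.5→4.5]: (109.6+67.7)/2 × 2 = 177.3
  [4.5→6.5]: (67.7+40.5)/2 × 2 = 108.2
  [6.5→6.75]: (40.5+37.9)/2 × 0.25 = 9.8
  Sum = 472.95 µg/L·h
oral suspension tail: 37.9/0.259 = 146.332; AUC_ev,0→∞ = 472.95 + 146.332 = 619.282 µg/L·h
F = (AUC_ev/D_ev)/(AUC_iv/D_iv) = (619.282/20)/(5142.822/10) = 30.9641/514.2822 = 0.0602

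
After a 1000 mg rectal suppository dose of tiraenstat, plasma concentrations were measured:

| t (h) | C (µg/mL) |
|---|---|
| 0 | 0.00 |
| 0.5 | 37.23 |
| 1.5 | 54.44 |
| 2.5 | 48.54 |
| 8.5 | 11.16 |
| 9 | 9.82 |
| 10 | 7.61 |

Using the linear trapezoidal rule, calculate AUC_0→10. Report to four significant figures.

AUC = 299.7 µg/mL·h

Trapezoidal AUC_0→10:
  [0→0.5]: (0.00+37.23)/2 × 0.5 = 9.3075
  [0.5→1.5]: (37.23+54.44)/2 × 1 = 45.835
  [1.5→2.5]: (54.44+48.54)/2 × 1 = 51.49
  [2.5→8.5]: (48.54+11.16)/2 × 6 = 179.1
  [8.5→9]: (11.16+9.82)/2 × 0.5 = 5.245
  [9→10]: (9.82+7.61)/2 × 1 = 8.715
  Sum = 299.6925 µg/mL·h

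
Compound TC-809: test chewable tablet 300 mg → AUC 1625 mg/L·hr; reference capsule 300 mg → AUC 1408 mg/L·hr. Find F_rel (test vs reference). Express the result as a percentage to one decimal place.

F_rel = (AUC_test/D_test) / (AUC_ref/D_ref)
      = (1625/300) / (1408/300)
      = 5.41667 / 4.69333 = 1.1541 = 115.41%

F_rel = 115.4%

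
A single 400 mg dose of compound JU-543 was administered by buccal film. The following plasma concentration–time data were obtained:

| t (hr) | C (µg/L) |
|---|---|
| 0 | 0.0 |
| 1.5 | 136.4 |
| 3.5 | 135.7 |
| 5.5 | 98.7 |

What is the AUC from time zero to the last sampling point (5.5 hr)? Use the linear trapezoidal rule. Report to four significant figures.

AUC = 608.8 µg/L·hr

Trapezoidal AUC_0→5.5:
  [0→1.5]: (0.0+136.4)/2 × 1.5 = 102.3
  [1.5→3.5]: (136.4+135.7)/2 × 2 = 272.1
  [3.5→5.5]: (135.7+98.7)/2 × 2 = 234.4
  Sum = 608.8 µg/L·hr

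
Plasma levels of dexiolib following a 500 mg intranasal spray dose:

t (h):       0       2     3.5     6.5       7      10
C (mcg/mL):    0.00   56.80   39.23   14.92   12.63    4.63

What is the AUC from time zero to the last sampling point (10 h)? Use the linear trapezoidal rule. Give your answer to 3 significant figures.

AUC = 243 mcg/mL·h

Trapezoidal AUC_0→10:
  [0→2]: (0.00+56.80)/2 × 2 = 56.8
  [2→3.5]: (56.80+39.23)/2 × 1.5 = 72.0225
  [3.5→6.5]: (39.23+14.92)/2 × 3 = 81.225
  [6.5→7]: (14.92+12.63)/2 × 0.5 = 6.8875
  [7→10]: (12.63+4.63)/2 × 3 = 25.89
  Sum = 242.825 mcg/mL·h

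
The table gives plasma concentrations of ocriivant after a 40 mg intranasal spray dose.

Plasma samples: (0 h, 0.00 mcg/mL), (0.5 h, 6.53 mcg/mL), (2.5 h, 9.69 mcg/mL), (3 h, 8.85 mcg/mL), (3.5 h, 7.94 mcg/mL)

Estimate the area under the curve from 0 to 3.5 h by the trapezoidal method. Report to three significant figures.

Trapezoidal AUC_0→3.5:
  [0→0.5]: (0.00+6.53)/2 × 0.5 = 1.6325
  [0.5→2.5]: (6.53+9.69)/2 × 2 = 16.22
  [2.5→3]: (9.69+8.85)/2 × 0.5 = 4.635
  [3→3.5]: (8.85+7.94)/2 × 0.5 = 4.1975
  Sum = 26.685 mcg/mL·h

AUC = 26.7 mcg/mL·h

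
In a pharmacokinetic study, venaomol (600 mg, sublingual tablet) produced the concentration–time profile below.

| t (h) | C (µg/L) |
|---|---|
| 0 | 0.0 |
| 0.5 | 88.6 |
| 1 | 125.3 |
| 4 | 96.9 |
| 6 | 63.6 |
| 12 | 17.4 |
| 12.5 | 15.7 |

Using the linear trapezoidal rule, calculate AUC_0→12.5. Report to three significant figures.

Trapezoidal AUC_0→12.5:
  [0→0.5]: (0.0+88.6)/2 × 0.5 = 22.15
  [0.5→1]: (88.6+125.3)/2 × 0.5 = 53.475
  [1→4]: (125.3+96.9)/2 × 3 = 333.3
  [4→6]: (96.9+63.6)/2 × 2 = 160.5
  [6→12]: (63.6+17.4)/2 × 6 = 243.0
  [12→12.5]: (17.4+15.7)/2 × 0.5 = 8.275
  Sum = 820.7 µg/L·h

AUC = 821 µg/L·h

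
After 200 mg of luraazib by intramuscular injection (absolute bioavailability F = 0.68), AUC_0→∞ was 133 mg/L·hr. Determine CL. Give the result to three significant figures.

CL = 1.02 L/hr

CL = F × Dose / AUC_0→∞
   = 0.68 × 200 / 133 = 1.02256 L/hr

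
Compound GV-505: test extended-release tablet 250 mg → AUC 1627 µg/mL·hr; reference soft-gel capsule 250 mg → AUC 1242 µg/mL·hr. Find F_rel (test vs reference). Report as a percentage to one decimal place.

F_rel = 131.0%

F_rel = (AUC_test/D_test) / (AUC_ref/D_ref)
      = (1627/250) / (1242/250)
      = 6.508 / 4.968 = 1.3100 = 131.00%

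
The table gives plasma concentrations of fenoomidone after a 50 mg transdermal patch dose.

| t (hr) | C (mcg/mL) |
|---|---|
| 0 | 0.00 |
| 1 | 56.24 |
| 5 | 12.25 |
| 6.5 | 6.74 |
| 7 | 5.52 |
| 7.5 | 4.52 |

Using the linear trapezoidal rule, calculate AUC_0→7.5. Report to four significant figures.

Trapezoidal AUC_0→7.5:
  [0→1]: (0.00+56.24)/2 × 1 = 28.12
  [1→5]: (56.24+12.25)/2 × 4 = 136.98
  [5→6.5]: (12.25+6.74)/2 × 1.5 = 14.2425
  [6.5→7]: (6.74+5.52)/2 × 0.5 = 3.065
  [7→7.5]: (5.52+4.52)/2 × 0.5 = 2.51
  Sum = 184.9175 mcg/mL·hr

AUC = 184.9 mcg/mL·hr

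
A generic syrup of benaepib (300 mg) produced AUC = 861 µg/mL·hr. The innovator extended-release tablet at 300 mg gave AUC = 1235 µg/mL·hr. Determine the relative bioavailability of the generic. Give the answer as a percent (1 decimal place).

F_rel = (AUC_test/D_test) / (AUC_ref/D_ref)
      = (861/300) / (1235/300)
      = 2.87 / 4.11667 = 0.6972 = 69.72%

F_rel = 69.7%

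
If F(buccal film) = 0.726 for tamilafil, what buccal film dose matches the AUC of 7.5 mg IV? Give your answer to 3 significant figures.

For equal systemic exposure: F × D_ev = D_iv
D_ev = D_iv / F = 7.5 / 0.726 = 10.3306 mg

D_buccal = 10.3 mg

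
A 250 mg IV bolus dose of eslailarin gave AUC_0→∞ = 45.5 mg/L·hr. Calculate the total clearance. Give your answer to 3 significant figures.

CL = 5.49 L/hr

CL = Dose_iv / AUC_0→∞
   = 250 / 45.5 = 5.49451 L/hr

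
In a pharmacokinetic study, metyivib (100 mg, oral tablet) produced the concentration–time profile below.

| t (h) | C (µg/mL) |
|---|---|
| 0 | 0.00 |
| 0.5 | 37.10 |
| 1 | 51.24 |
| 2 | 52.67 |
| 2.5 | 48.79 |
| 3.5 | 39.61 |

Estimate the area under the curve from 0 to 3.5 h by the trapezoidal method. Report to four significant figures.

AUC = 152.9 µg/mL·h

Trapezoidal AUC_0→3.5:
  [0→0.5]: (0.00+37.10)/2 × 0.5 = 9.275
  [0.5→1]: (37.10+51.24)/2 × 0.5 = 22.085
  [1→2]: (51.24+52.67)/2 × 1 = 51.955
  [2→2.5]: (52.67+48.79)/2 × 0.5 = 25.365
  [2.5→3.5]: (48.79+39.61)/2 × 1 = 44.2
  Sum = 152.88 µg/mL·h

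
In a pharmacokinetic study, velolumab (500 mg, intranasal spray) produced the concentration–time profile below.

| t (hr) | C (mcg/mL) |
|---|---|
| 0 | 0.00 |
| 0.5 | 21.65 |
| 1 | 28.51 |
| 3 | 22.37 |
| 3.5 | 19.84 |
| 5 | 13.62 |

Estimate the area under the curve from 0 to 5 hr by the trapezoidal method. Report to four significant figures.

Trapezoidal AUC_0→5:
  [0→0.5]: (0.00+21.65)/2 × 0.5 = 5.4125
  [0.5→1]: (21.65+28.51)/2 × 0.5 = 12.54
  [1→3]: (28.51+22.37)/2 × 2 = 50.88
  [3→3.5]: (22.37+19.84)/2 × 0.5 = 10.5525
  [3.5→5]: (19.84+13.62)/2 × 1.5 = 25.095
  Sum = 104.48 mcg/mL·hr

AUC = 104.5 mcg/mL·hr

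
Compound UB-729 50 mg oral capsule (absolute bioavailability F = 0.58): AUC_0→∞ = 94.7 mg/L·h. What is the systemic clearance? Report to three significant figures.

CL = 0.306 L/h

CL = F × Dose / AUC_0→∞
   = 0.58 × 50 / 94.7 = 0.30623 L/h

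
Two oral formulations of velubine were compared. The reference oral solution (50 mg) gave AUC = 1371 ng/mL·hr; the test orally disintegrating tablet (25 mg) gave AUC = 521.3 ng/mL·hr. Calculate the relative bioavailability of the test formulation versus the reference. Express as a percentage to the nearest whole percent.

F_rel = 76%

F_rel = (AUC_test/D_test) / (AUC_ref/D_ref)
      = (521.3/25) / (1371/50)
      = 20.852 / 27.42 = 0.7605 = 76.05%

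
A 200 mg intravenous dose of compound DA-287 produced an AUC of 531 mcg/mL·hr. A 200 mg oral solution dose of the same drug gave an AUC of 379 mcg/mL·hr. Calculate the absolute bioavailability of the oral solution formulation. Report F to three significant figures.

F = (AUC_ev / D_ev) / (AUC_iv / D_iv)
  = (379/200) / (531/200)
  = 1.895 / 2.655 = 0.7137

F = 0.714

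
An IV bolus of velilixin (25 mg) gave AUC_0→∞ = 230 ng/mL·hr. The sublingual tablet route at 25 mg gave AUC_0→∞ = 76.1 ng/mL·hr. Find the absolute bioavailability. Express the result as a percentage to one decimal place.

F = 33.1%

F = (AUC_ev / D_ev) / (AUC_iv / D_iv)
  = (76.1/25) / (230/25)
  = 3.044 / 9.2 = 0.3309
  = 33.09%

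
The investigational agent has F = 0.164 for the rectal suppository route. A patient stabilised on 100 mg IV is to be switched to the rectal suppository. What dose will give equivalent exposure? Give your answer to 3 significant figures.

D_rectal = 610 mg

For equal systemic exposure: F × D_ev = D_iv
D_ev = D_iv / F = 100 / 0.164 = 609.756 mg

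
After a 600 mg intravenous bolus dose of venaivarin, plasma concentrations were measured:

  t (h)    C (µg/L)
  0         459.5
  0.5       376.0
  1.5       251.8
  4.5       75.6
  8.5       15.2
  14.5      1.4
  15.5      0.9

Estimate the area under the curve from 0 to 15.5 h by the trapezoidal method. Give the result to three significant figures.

AUC = 1250 µg/L·h

Trapezoidal AUC_0→15.5:
  [0→0.5]: (459.5+376.0)/2 × 0.5 = 208.875
  [0.5→1.5]: (376.0+251.8)/2 × 1 = 313.9
  [1.5→4.5]: (251.8+75.6)/2 × 3 = 491.1
  [4.5→8.5]: (75.6+15.2)/2 × 4 = 181.6
  [8.5→14.5]: (15.2+1.4)/2 × 6 = 49.8
  [14.5→15.5]: (1.4+0.9)/2 × 1 = 1.15
  Sum = 1246.425 µg/L·h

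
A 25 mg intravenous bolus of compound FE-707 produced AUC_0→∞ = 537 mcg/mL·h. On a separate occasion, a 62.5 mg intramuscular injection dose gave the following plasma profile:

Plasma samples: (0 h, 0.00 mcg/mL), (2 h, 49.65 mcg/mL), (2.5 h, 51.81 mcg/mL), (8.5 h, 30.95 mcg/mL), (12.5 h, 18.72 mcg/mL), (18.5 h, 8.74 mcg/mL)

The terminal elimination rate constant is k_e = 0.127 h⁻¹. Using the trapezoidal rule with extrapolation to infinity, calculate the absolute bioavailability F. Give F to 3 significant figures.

F = 0.427

Trapezoidal AUC_0→18.5 (intramuscular injection):
  [0→2]: (0.00+49.65)/2 × 2 = 49.65
  [2→2.5]: (49.65+51.81)/2 × 0.5 = 25.365
  [2.5→8.5]: (51.81+30.95)/2 × 6 = 248.28
  [8.5→12.5]: (30.95+18.72)/2 × 4 = 99.34
  [12.5→18.5]: (18.72+8.74)/2 × 6 = 82.38
  Sum = 505.015 mcg/mL·h
Tail: C_last/k_e = 8.74/0.127 = 68.819
AUC_0→∞ (intramuscular injection) = 505.015 + 68.819 = 573.834 mcg/mL·h
F = (AUC_ev/D_ev)/(AUC_iv/D_iv) = (573.834/62.5)/(537/25) = 9.181344/21.48 = 0.4274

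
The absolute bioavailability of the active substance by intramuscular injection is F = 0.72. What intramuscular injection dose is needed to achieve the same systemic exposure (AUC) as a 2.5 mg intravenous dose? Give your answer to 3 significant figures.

D_intramuscular = 3.47 mg

For equal systemic exposure: F × D_ev = D_iv
D_ev = D_iv / F = 2.5 / 0.72 = 3.47222 mg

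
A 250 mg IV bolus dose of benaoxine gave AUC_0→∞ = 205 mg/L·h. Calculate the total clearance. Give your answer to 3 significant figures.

CL = 1.22 L/h

CL = Dose_iv / AUC_0→∞
   = 250 / 205 = 1.21951 L/h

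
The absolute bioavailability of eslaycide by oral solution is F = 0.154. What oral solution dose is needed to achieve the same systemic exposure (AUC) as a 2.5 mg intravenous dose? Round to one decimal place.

For equal systemic exposure: F × D_ev = D_iv
D_ev = D_iv / F = 2.5 / 0.154 = 16.2338 mg

D_oral = 16.2 mg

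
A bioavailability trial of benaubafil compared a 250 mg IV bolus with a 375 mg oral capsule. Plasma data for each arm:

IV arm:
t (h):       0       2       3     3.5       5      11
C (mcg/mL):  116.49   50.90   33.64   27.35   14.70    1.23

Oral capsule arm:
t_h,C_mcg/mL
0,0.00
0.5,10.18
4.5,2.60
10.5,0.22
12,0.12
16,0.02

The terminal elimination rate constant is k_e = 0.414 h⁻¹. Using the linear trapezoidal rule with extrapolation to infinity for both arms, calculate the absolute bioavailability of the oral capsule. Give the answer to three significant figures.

F = 0.0806

Trapezoidal AUC_0→11 (IV):
  [0→2]: (116.49+50.90)/2 × 2 = 167.39
  [2→3]: (50.90+33.64)/2 × 1 = 42.27
  [3→3.5]: (33.64+27.35)/2 × 0.5 = 15.2475
  [3.5→5]: (27.35+14.70)/2 × 1.5 = 31.5375
  [5→11]: (14.70+1.23)/2 × 6 = 47.79
  Sum = 304.235 mcg/mL·h
IV tail: 1.23/0.414 = 2.971; AUC_iv,0→∞ = 304.235 + 2.971 = 307.206 mcg/mL·h
Trapezoidal AUC_0→16 (oral capsule):
  [0→0.5]: (0.00+10.18)/2 × 0.5 = 2.545
  [0.5→4.5]: (10.18+2.60)/2 × 4 = 25.56
  [4.5→10.5]: (2.60+0.22)/2 × 6 = 8.46
  [10.5→12]: (0.22+0.12)/2 × 1.5 = 0.255
  [12→16]: (0.12+0.02)/2 × 4 = 0.28
  Sum = 37.1 mcg/mL·h
oral capsule tail: 0.02/0.414 = 0.048; AUC_ev,0→∞ = 37.1 + 0.048 = 37.148 mcg/mL·h
F = (AUC_ev/D_ev)/(AUC_iv/D_iv) = (37.148/375)/(307.206/250) = 0.0990613/1.228824 = 0.0806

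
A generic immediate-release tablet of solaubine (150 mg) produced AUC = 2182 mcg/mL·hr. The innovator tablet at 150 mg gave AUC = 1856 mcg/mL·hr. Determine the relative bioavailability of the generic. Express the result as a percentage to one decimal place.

F_rel = (AUC_test/D_test) / (AUC_ref/D_ref)
      = (2182/150) / (1856/150)
      = 14.5467 / 12.3733 = 1.1757 = 117.57%

F_rel = 117.6%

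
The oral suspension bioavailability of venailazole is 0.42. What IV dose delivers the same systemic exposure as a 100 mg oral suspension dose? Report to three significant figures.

Systemic exposure from an extravascular dose = F × D_ev, so the equivalent IV dose is F × D_ev.
D_iv = F × D_ev = 0.42 × 100 = 42 mg

D_iv = 42.0 mg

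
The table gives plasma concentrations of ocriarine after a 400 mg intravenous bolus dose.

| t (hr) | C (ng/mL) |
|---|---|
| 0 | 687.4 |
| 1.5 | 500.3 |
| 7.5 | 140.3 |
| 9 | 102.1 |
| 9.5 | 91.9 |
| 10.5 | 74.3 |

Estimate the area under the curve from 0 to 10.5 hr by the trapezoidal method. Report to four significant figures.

Trapezoidal AUC_0→10.5:
  [0→1.5]: (687.4+500.3)/2 × 1.5 = 890.775
  [1.5→7.5]: (500.3+140.3)/2 × 6 = 1921.8
  [7.5→9]: (140.3+102.1)/2 × 1.5 = 181.8
  [9→9.5]: (102.1+91.9)/2 × 0.5 = 48.5
  [9.5→10.5]: (91.9+74.3)/2 × 1 = 83.1
  Sum = 3125.975 ng/mL·hr

AUC = 3126 ng/mL·hr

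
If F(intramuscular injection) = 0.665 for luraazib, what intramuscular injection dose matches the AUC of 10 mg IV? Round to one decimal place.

D_intramuscular = 15.0 mg

For equal systemic exposure: F × D_ev = D_iv
D_ev = D_iv / F = 10 / 0.665 = 15.0376 mg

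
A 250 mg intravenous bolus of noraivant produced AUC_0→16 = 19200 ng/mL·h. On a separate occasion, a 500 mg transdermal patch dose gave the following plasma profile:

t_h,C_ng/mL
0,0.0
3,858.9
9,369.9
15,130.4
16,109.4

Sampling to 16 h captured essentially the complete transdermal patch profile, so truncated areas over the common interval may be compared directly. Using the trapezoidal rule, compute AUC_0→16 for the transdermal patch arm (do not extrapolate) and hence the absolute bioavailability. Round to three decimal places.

F = 0.172

Trapezoidal AUC_0→16 (transdermal patch):
  [0→3]: (0.0+858.9)/2 × 3 = 1288.35
  [3→9]: (858.9+369.9)/2 × 6 = 3686.4
  [9→15]: (369.9+130.4)/2 × 6 = 1500.9
  [15→16]: (130.4+109.4)/2 × 1 = 119.9
  Sum = 6595.55 ng/mL·h
F = (AUC_ev/D_ev)/(AUC_iv/D_iv) = (6595.55/500)/(19200/250) = 13.1911/76.8 = 0.1718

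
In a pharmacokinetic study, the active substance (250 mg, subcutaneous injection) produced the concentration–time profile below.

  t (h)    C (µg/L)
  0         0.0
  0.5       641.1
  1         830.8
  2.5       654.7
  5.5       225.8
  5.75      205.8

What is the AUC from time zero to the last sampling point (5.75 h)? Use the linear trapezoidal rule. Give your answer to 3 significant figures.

Trapezoidal AUC_0→5.75:
  [0→0.5]: (0.0+641.1)/2 × 0.5 = 160.275
  [0.5→1]: (641.1+830.8)/2 × 0.5 = 367.975
  [1→2.5]: (830.8+654.7)/2 × 1.5 = 1114.125
  [2.5→5.5]: (654.7+225.8)/2 × 3 = 1320.75
  [5.5→5.75]: (225.8+205.8)/2 × 0.25 = 53.95
  Sum = 3017.075 µg/L·h

AUC = 3020 µg/L·h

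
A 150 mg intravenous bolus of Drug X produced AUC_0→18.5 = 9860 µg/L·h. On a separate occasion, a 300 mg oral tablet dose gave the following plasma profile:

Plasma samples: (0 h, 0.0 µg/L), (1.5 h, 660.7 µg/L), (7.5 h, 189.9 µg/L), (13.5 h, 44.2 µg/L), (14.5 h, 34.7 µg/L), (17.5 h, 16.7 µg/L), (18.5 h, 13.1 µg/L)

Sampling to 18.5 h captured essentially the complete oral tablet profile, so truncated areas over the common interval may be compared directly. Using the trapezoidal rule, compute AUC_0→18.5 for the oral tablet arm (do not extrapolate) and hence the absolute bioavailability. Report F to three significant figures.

Trapezoidal AUC_0→18.5 (oral tablet):
  [0→1.5]: (0.0+660.7)/2 × 1.5 = 495.525
  [1.5→7.5]: (660.7+189.9)/2 × 6 = 2551.8
  [7.5→13.5]: (189.9+44.2)/2 × 6 = 702.3
  [13.5→14.5]: (44.2+34.7)/2 × 1 = 39.45
  [14.5→17.5]: (34.7+16.7)/2 × 3 = 77.1
  [17.5→18.5]: (16.7+13.1)/2 × 1 = 14.9
  Sum = 3881.075 µg/L·h
F = (AUC_ev/D_ev)/(AUC_iv/D_iv) = (3881.075/300)/(9860/150) = 12.9369/65.7333 = 0.1968

F = 0.197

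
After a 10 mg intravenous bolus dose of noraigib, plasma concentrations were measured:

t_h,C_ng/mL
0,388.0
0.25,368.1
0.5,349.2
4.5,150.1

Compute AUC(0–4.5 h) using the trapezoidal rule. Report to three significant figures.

AUC = 1180 ng/mL·h

Trapezoidal AUC_0→4.5:
  [0→0.25]: (388.0+368.1)/2 × 0.25 = 94.5125
  [0.25→0.5]: (368.1+349.2)/2 × 0.25 = 89.6625
  [0.5→4.5]: (349.2+150.1)/2 × 4 = 998.6
  Sum = 1182.775 ng/mL·h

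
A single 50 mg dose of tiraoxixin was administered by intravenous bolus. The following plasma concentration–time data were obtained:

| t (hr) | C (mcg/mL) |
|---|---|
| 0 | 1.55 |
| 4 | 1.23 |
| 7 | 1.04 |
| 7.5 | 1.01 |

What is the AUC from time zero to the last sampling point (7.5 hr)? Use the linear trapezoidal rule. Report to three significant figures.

Trapezoidal AUC_0→7.5:
  [0→4]: (1.55+1.23)/2 × 4 = 5.56
  [4→7]: (1.23+1.04)/2 × 3 = 3.405
  [7→7.5]: (1.04+1.01)/2 × 0.5 = 0.5125
  Sum = 9.4775 mcg/mL·hr

AUC = 9.48 mcg/mL·hr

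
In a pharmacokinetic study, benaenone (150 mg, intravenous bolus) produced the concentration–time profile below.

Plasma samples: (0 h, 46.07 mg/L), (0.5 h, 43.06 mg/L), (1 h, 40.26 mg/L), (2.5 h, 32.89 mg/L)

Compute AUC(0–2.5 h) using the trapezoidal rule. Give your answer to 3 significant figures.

AUC = 98.0 mg/L·h

Trapezoidal AUC_0→2.5:
  [0→0.5]: (46.07+43.06)/2 × 0.5 = 22.2825
  [0.5→1]: (43.06+40.26)/2 × 0.5 = 20.83
  [1→2.5]: (40.26+32.89)/2 × 1.5 = 54.8625
  Sum = 97.975 mg/L·h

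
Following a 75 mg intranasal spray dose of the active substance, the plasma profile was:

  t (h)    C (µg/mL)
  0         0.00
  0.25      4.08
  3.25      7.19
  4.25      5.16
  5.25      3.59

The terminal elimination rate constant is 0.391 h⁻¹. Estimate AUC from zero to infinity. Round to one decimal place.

Trapezoidal AUC_0→5.25:
  [0→0.25]: (0.00+4.08)/2 × 0.25 = 0.51
  [0.25→3.25]: (4.08+7.19)/2 × 3 = 16.905
  [3.25→4.25]: (7.19+5.16)/2 × 1 = 6.175
  [4.25→5.25]: (5.16+3.59)/2 × 1 = 4.375
  Sum = 27.965 µg/mL·h
Extrapolated tail: C_last / k_e = 3.59 / 0.391 = 9.182
AUC_0→∞ = 27.965 + 9.182 = 37.147 µg/mL·h

AUC = 37.1 µg/mL·h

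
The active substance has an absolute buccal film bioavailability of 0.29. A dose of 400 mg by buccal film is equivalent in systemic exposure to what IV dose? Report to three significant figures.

D_iv = 116 mg

Systemic exposure from an extravascular dose = F × D_ev, so the equivalent IV dose is F × D_ev.
D_iv = F × D_ev = 0.29 × 400 = 116 mg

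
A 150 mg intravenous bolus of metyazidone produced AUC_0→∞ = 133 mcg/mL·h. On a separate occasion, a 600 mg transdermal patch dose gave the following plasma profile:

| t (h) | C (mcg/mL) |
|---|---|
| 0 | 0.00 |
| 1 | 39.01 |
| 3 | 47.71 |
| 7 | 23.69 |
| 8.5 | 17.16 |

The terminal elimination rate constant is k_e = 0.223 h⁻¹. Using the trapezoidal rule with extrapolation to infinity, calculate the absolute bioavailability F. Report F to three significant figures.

F = 0.670

Trapezoidal AUC_0→8.5 (transdermal patch):
  [0→1]: (0.00+39.01)/2 × 1 = 19.505
  [1→3]: (39.01+47.71)/2 × 2 = 86.72
  [3→7]: (47.71+23.69)/2 × 4 = 142.8
  [7→8.5]: (23.69+17.16)/2 × 1.5 = 30.6375
  Sum = 279.6625 mcg/mL·h
Tail: C_last/k_e = 17.16/0.223 = 76.951
AUC_0→∞ (transdermal patch) = 279.6625 + 76.951 = 356.6135 mcg/mL·h
F = (AUC_ev/D_ev)/(AUC_iv/D_iv) = (356.6135/600)/(133/150) = 0.594356/0.886667 = 0.6703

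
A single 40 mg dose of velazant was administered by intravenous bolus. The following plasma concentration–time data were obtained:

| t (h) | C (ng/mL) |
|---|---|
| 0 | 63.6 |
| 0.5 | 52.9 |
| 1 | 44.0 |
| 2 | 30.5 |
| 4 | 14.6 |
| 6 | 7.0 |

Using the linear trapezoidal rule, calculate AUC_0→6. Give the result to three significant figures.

Trapezoidal AUC_0→6:
  [0→0.5]: (63.6+52.9)/2 × 0.5 = 29.125
  [0.5→1]: (52.9+44.0)/2 × 0.5 = 24.225
  [1→2]: (44.0+30.5)/2 × 1 = 37.25
  [2→4]: (30.5+14.6)/2 × 2 = 45.1
  [4→6]: (14.6+7.0)/2 × 2 = 21.6
  Sum = 157.3 ng/mL·h

AUC = 157 ng/mL·h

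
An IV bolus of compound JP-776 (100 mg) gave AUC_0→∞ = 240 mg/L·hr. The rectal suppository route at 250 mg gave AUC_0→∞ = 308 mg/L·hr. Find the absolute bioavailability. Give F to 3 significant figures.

F = 0.513

F = (AUC_ev / D_ev) / (AUC_iv / D_iv)
  = (308/250) / (240/100)
  = 1.232 / 2.4 = 0.5133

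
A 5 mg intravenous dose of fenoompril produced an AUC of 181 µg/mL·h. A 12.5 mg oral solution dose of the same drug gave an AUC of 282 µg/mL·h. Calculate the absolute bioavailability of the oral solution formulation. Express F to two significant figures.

F = 0.62

F = (AUC_ev / D_ev) / (AUC_iv / D_iv)
  = (282/12.5) / (181/5)
  = 22.56 / 36.2 = 0.6232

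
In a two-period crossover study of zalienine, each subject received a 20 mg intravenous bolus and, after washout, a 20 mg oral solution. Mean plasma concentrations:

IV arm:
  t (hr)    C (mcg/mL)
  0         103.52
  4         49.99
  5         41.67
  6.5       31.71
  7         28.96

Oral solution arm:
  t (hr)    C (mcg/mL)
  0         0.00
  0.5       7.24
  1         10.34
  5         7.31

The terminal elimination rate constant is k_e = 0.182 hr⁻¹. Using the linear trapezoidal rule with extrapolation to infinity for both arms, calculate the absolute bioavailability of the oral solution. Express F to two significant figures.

F = 0.14

Trapezoidal AUC_0→7 (IV):
  [0→4]: (103.52+49.99)/2 × 4 = 307.02
  [4→5]: (49.99+41.67)/2 × 1 = 45.83
  [5→6.5]: (41.67+31.71)/2 × 1.5 = 55.035
  [6.5→7]: (31.71+28.96)/2 × 0.5 = 15.1675
  Sum = 423.0525 mcg/mL·hr
IV tail: 28.96/0.182 = 159.121; AUC_iv,0→∞ = 423.0525 + 159.121 = 582.1735 mcg/mL·hr
Trapezoidal AUC_0→5 (oral solution):
  [0→0.5]: (0.00+7.24)/2 × 0.5 = 1.81
  [0.5→1]: (7.24+10.34)/2 × 0.5 = 4.395
  [1→5]: (10.34+7.31)/2 × 4 = 35.3
  Sum = 41.505 mcg/mL·hr
oral solution tail: 7.31/0.182 = 40.165; AUC_ev,0→∞ = 41.505 + 40.165 = 81.67 mcg/mL·hr
F = (AUC_ev/D_ev)/(AUC_iv/D_iv) = (81.67/20)/(582.1735/20) = 4.0835/29.108675 = 0.1403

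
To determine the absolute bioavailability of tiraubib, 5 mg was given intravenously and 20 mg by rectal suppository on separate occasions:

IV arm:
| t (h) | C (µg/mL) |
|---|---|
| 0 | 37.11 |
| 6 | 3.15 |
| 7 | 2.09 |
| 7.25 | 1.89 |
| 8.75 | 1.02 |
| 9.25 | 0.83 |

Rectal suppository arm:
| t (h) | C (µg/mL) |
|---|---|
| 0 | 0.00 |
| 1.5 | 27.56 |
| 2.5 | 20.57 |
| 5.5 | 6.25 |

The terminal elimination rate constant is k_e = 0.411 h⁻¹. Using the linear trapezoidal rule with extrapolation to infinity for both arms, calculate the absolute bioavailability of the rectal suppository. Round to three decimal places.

Trapezoidal AUC_0→9.25 (IV):
  [0→6]: (37.11+3.15)/2 × 6 = 120.78
  [6→7]: (3.15+2.09)/2 × 1 = 2.62
  [7→7.25]: (2.09+1.89)/2 × 0.25 = 0.4975
  [7.25→8.75]: (1.89+1.02)/2 × 1.5 = 2.1825
  [8.75→9.25]: (1.02+0.83)/2 × 0.5 = 0.4625
  Sum = 126.5425 µg/mL·h
IV tail: 0.83/0.411 = 2.019; AUC_iv,0→∞ = 126.5425 + 2.019 = 128.5615 µg/mL·h
Trapezoidal AUC_0→5.5 (rectal suppository):
  [0→1.5]: (0.00+27.56)/2 × 1.5 = 20.67
  [1.5→2.5]: (27.56+20.57)/2 × 1 = 24.065
  [2.5→5.5]: (20.57+6.25)/2 × 3 = 40.23
  Sum = 84.965 µg/mL·h
rectal suppository tail: 6.25/0.411 = 15.207; AUC_ev,0→∞ = 84.965 + 15.207 = 100.172 µg/mL·h
F = (AUC_ev/D_ev)/(AUC_iv/D_iv) = (100.172/20)/(128.5615/5) = 5.0086/25.7123 = 0.1948

F = 0.195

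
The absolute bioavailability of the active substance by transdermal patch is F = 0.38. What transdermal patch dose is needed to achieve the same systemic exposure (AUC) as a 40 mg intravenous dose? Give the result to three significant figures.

For equal systemic exposure: F × D_ev = D_iv
D_ev = D_iv / F = 40 / 0.38 = 105.263 mg

D_transdermal = 105 mg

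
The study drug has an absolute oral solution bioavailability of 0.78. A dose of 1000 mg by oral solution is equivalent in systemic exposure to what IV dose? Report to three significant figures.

D_iv = 780 mg

Systemic exposure from an extravascular dose = F × D_ev, so the equivalent IV dose is F × D_ev.
D_iv = F × D_ev = 0.78 × 1000 = 780 mg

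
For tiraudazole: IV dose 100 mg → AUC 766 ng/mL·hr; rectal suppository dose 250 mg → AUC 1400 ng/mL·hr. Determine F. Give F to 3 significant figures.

F = 0.731

F = (AUC_ev / D_ev) / (AUC_iv / D_iv)
  = (1400/250) / (766/100)
  = 5.6 / 7.66 = 0.7311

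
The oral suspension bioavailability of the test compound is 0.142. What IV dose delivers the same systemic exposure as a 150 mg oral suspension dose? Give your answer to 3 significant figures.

Systemic exposure from an extravascular dose = F × D_ev, so the equivalent IV dose is F × D_ev.
D_iv = F × D_ev = 0.142 × 150 = 21.3 mg

D_iv = 21.3 mg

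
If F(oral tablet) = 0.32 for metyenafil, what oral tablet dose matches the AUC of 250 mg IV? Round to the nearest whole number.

For equal systemic exposure: F × D_ev = D_iv
D_ev = D_iv / F = 250 / 0.32 = 781.25 mg

D_oral = 781 mg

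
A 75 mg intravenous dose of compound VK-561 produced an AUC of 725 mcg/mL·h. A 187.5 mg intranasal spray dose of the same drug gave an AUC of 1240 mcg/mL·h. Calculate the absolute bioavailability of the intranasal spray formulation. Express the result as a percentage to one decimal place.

F = (AUC_ev / D_ev) / (AUC_iv / D_iv)
  = (1240/187.5) / (725/75)
  = 6.61333 / 9.66667 = 0.6841
  = 68.41%

F = 68.4%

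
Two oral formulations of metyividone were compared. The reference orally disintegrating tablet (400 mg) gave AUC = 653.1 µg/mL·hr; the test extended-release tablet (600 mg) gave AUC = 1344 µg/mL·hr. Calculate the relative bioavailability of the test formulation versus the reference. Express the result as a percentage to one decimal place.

F_rel = (AUC_test/D_test) / (AUC_ref/D_ref)
      = (1344/600) / (653.1/400)
      = 2.24 / 1.63275 = 1.3719 = 137.19%

F_rel = 137.2%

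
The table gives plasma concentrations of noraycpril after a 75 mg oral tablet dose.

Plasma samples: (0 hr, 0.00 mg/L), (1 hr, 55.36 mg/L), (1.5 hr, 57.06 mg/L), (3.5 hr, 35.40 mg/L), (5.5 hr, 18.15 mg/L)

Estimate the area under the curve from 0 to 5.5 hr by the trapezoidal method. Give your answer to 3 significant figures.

Trapezoidal AUC_0→5.5:
  [0→1]: (0.00+55.36)/2 × 1 = 27.68
  [1→1.5]: (55.36+57.06)/2 × 0.5 = 28.105
  [1.5→3.5]: (57.06+35.40)/2 × 2 = 92.46
  [3.5→5.5]: (35.40+18.15)/2 × 2 = 53.55
  Sum = 201.795 mg/L·hr

AUC = 202 mg/L·hr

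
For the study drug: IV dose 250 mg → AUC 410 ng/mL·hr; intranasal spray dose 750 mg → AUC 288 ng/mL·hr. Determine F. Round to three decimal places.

F = 0.234

F = (AUC_ev / D_ev) / (AUC_iv / D_iv)
  = (288/750) / (410/250)
  = 0.384 / 1.64 = 0.2341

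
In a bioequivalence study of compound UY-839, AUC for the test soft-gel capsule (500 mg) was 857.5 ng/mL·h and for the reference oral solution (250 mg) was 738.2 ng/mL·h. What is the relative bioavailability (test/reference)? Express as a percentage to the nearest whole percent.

F_rel = (AUC_test/D_test) / (AUC_ref/D_ref)
      = (857.5/500) / (738.2/250)
      = 1.715 / 2.9528 = 0.5808 = 58.08%

F_rel = 58%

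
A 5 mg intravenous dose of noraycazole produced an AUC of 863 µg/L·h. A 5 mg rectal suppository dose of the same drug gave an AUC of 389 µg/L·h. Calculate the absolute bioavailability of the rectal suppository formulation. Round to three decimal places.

F = (AUC_ev / D_ev) / (AUC_iv / D_iv)
  = (389/5) / (863/5)
  = 77.8 / 172.6 = 0.4508

F = 0.451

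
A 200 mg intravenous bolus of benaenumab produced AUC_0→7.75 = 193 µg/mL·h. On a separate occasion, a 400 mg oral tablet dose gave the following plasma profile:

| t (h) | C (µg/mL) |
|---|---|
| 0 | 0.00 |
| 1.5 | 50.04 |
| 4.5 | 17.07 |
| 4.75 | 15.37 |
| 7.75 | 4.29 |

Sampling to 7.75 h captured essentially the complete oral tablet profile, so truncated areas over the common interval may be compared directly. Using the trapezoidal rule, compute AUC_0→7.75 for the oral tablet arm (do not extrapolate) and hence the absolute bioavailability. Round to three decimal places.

Trapezoidal AUC_0→7.75 (oral tablet):
  [0→1.5]: (0.00+50.04)/2 × 1.5 = 37.53
  [1.5→4.5]: (50.04+17.07)/2 × 3 = 100.665
  [4.5→4.75]: (17.07+15.37)/2 × 0.25 = 4.055
  [4.75→7.75]: (15.37+4.29)/2 × 3 = 29.49
  Sum = 171.74 µg/mL·h
F = (AUC_ev/D_ev)/(AUC_iv/D_iv) = (171.74/400)/(193/200) = 0.42935/0.965 = 0.4449

F = 0.445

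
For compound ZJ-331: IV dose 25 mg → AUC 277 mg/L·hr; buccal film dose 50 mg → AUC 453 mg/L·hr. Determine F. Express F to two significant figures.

F = 0.82

F = (AUC_ev / D_ev) / (AUC_iv / D_iv)
  = (453/50) / (277/25)
  = 9.06 / 11.08 = 0.8177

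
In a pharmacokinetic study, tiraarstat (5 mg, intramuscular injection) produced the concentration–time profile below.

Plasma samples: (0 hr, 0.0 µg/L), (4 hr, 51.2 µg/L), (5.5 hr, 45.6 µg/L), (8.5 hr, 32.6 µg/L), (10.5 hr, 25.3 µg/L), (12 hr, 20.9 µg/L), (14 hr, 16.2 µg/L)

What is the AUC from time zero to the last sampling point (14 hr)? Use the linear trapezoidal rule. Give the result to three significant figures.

AUC = 422 µg/L·hr

Trapezoidal AUC_0→14:
  [0→4]: (0.0+51.2)/2 × 4 = 102.4
  [4→5.5]: (51.2+45.6)/2 × 1.5 = 72.6
  [5.5→8.5]: (45.6+32.6)/2 × 3 = 117.3
  [8.5→10.5]: (32.6+25.3)/2 × 2 = 57.9
  [10.5→12]: (25.3+20.9)/2 × 1.5 = 34.65
  [12→14]: (20.9+16.2)/2 × 2 = 37.1
  Sum = 421.95 µg/L·hr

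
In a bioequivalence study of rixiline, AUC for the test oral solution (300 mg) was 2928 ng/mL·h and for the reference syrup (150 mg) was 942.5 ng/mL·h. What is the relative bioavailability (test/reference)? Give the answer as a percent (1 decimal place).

F_rel = 155.3%

F_rel = (AUC_test/D_test) / (AUC_ref/D_ref)
      = (2928/300) / (942.5/150)
      = 9.76 / 6.28333 = 1.5533 = 155.33%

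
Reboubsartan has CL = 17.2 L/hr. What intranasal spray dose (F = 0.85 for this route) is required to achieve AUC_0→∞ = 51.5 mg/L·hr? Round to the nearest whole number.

Dose = 1042 mg

Dose = CL × AUC_0→∞ / F
     = 17.2 × 51.5 / 0.85 = 1042.12 mg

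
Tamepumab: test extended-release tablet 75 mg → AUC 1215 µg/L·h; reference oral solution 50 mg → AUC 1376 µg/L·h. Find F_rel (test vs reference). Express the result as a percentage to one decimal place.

F_rel = (AUC_test/D_test) / (AUC_ref/D_ref)
      = (1215/75) / (1376/50)
      = 16.2 / 27.52 = 0.5887 = 58.87%

F_rel = 58.9%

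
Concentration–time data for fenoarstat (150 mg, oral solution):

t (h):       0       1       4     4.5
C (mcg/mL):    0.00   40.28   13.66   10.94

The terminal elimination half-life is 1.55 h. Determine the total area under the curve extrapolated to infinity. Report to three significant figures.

Trapezoidal AUC_0→4.5:
  [0→1]: (0.00+40.28)/2 × 1 = 20.14
  [1→4]: (40.28+13.66)/2 × 3 = 80.91
  [4→4.5]: (13.66+10.94)/2 × 0.5 = 6.15
  Sum = 107.2 mcg/mL·h
k_e = ln2 / t½ = 0.693147 / 1.55 = 0.4472 h^-1
Extrapolated tail: C_last / k_e = 10.94 / 0.4472 = 24.463
AUC_0→∞ = 107.2 + 24.463 = 131.663 mcg/mL·h

AUC = 132 mcg/mL·h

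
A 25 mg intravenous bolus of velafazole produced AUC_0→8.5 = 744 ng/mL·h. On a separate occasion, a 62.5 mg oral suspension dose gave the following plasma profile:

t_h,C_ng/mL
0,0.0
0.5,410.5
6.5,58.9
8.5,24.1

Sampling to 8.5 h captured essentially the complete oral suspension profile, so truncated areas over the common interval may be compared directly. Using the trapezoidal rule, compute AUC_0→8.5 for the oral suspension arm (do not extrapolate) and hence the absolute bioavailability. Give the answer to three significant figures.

F = 0.857

Trapezoidal AUC_0→8.5 (oral suspension):
  [0→0.5]: (0.0+410.5)/2 × 0.5 = 102.625
  [0.5→6.5]: (410.5+58.9)/2 × 6 = 1408.2
  [6.5→8.5]: (58.9+24.1)/2 × 2 = 83.0
  Sum = 1593.825 ng/mL·h
F = (AUC_ev/D_ev)/(AUC_iv/D_iv) = (1593.825/62.5)/(744/25) = 25.5012/29.76 = 0.8569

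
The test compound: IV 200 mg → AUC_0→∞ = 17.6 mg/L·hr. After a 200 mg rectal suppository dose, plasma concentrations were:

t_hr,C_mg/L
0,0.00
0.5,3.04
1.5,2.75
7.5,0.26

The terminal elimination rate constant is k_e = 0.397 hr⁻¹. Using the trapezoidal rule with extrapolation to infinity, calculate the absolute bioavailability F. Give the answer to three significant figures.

F = 0.758

Trapezoidal AUC_0→7.5 (rectal suppository):
  [0→0.5]: (0.00+3.04)/2 × 0.5 = 0.76
  [0.5→1.5]: (3.04+2.75)/2 × 1 = 2.895
  [1.5→7.5]: (2.75+0.26)/2 × 6 = 9.03
  Sum = 12.685 mg/L·hr
Tail: C_last/k_e = 0.26/0.397 = 0.655
AUC_0→∞ (rectal suppository) = 12.685 + 0.655 = 13.34 mg/L·hr
F = (AUC_ev/D_ev)/(AUC_iv/D_iv) = (13.34/200)/(17.6/200) = 0.0667/0.088 = 0.7580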